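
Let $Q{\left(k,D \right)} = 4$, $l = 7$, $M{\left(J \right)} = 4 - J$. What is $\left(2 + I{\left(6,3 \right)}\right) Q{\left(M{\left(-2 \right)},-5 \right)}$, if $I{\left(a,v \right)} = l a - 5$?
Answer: $156$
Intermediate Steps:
$I{\left(a,v \right)} = -5 + 7 a$ ($I{\left(a,v \right)} = 7 a - 5 = -5 + 7 a$)
$\left(2 + I{\left(6,3 \right)}\right) Q{\left(M{\left(-2 \right)},-5 \right)} = \left(2 + \left(-5 + 7 \cdot 6\right)\right) 4 = \left(2 + \left(-5 + 42\right)\right) 4 = \left(2 + 37\right) 4 = 39 \cdot 4 = 156$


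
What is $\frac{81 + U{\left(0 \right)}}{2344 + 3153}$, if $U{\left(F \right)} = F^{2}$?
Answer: $\frac{81}{5497} \approx 0.014735$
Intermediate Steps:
$\frac{81 + U{\left(0 \right)}}{2344 + 3153} = \frac{81 + 0^{2}}{2344 + 3153} = \frac{81 + 0}{5497} = 81 \cdot \frac{1}{5497} = \frac{81}{5497}$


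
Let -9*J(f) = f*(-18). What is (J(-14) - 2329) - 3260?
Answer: -5617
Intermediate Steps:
J(f) = 2*f (J(f) = -f*(-18)/9 = -(-2)*f = 2*f)
(J(-14) - 2329) - 3260 = (2*(-14) - 2329) - 3260 = (-28 - 2329) - 3260 = -2357 - 3260 = -5617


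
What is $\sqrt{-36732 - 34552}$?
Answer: $2 i \sqrt{17821} \approx 266.99 i$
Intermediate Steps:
$\sqrt{-36732 - 34552} = \sqrt{-71284} = 2 i \sqrt{17821}$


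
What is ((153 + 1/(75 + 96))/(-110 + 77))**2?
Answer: 684554896/31843449 ≈ 21.497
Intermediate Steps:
((153 + 1/(75 + 96))/(-110 + 77))**2 = ((153 + 1/171)/(-33))**2 = ((153 + 1/171)*(-1/33))**2 = ((26164/171)*(-1/33))**2 = (-26164/5643)**2 = 684554896/31843449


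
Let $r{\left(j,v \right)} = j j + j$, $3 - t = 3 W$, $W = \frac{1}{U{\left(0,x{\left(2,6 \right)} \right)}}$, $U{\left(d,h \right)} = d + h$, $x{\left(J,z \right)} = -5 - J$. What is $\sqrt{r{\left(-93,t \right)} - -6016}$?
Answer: $2 \sqrt{3643} \approx 120.71$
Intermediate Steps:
$W = - \frac{1}{7}$ ($W = \frac{1}{0 - 7} = \frac{1}{-7} = - \frac{1}{7} \approx -0.14286$)
$t = \frac{24}{7}$ ($t = 3 - 3 \left(- \frac{1}{7}\right) = 3 - - \frac{3}{7} = 3 + \frac{3}{7} = \frac{24}{7} \approx 3.4286$)
$r{\left(j,v \right)} = j + j^{2}$ ($r{\left(j,v \right)} = j^{2} + j = j + j^{2}$)
$\sqrt{r{\left(-93,t \right)} - -6016} = \sqrt{- 93 \left(1 - 93\right) - -6016} = \sqrt{\left(-93\right) \left(-92\right) + \left(-4394 + 10410\right)} = \sqrt{8556 + 6016} = \sqrt{14572} = 2 \sqrt{3643}$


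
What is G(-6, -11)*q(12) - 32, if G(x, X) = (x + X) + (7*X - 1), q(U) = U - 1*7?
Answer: -507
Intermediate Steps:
q(U) = -7 + U (q(U) = U - 7 = -7 + U)
G(x, X) = -1 + x + 8*X (G(x, X) = (X + x) + (-1 + 7*X) = -1 + x + 8*X)
G(-6, -11)*q(12) - 32 = (-1 - 6 + 8*(-11))*(-7 + 12) - 32 = (-1 - 6 - 88)*5 - 32 = -95*5 - 32 = -475 - 32 = -507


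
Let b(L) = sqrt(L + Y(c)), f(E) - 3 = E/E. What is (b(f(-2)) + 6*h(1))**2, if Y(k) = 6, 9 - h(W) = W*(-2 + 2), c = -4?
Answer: (54 + sqrt(10))**2 ≈ 3267.5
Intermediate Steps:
h(W) = 9 (h(W) = 9 - W*(-2 + 2) = 9 - W*0 = 9 - 1*0 = 9 + 0 = 9)
f(E) = 4 (f(E) = 3 + E/E = 3 + 1 = 4)
b(L) = sqrt(6 + L) (b(L) = sqrt(L + 6) = sqrt(6 + L))
(b(f(-2)) + 6*h(1))**2 = (sqrt(6 + 4) + 6*9)**2 = (sqrt(10) + 54)**2 = (54 + sqrt(10))**2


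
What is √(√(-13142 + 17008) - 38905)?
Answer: √(-38905 + √3866) ≈ 197.09*I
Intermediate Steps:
√(√(-13142 + 17008) - 38905) = √(√3866 - 38905) = √(-38905 + √3866)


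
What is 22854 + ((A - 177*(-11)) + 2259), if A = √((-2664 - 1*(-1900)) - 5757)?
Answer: 27060 + I*√6521 ≈ 27060.0 + 80.753*I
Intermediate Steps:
A = I*√6521 (A = √((-2664 + 1900) - 5757) = √(-764 - 5757) = √(-6521) = I*√6521 ≈ 80.753*I)
22854 + ((A - 177*(-11)) + 2259) = 22854 + ((I*√6521 - 177*(-11)) + 2259) = 22854 + ((I*√6521 + 1947) + 2259) = 22854 + ((1947 + I*√6521) + 2259) = 22854 + (4206 + I*√6521) = 27060 + I*√6521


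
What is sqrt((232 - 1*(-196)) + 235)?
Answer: sqrt(663) ≈ 25.749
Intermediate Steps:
sqrt((232 - 1*(-196)) + 235) = sqrt((232 + 196) + 235) = sqrt(428 + 235) = sqrt(663)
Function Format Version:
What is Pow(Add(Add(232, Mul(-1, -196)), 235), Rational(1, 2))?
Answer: Pow(663, Rational(1, 2)) ≈ 25.749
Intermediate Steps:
Pow(Add(Add(232, Mul(-1, -196)), 235), Rational(1, 2)) = Pow(Add(Add(232, 196), 235), Rational(1, 2)) = Pow(Add(428, 235), Rational(1, 2)) = Pow(663, Rational(1, 2))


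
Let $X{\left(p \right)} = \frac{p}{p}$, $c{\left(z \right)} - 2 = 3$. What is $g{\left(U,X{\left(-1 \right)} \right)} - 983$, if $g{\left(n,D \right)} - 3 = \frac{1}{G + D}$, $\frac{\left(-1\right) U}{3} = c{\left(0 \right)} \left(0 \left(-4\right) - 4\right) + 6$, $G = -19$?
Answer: $- \frac{17641}{18} \approx -980.06$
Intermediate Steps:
$c{\left(z \right)} = 5$ ($c{\left(z \right)} = 2 + 3 = 5$)
$X{\left(p \right)} = 1$
$U = 42$ ($U = - 3 \left(5 \left(0 \left(-4\right) - 4\right) + 6\right) = - 3 \left(5 \left(0 - 4\right) + 6\right) = - 3 \left(5 \left(-4\right) + 6\right) = - 3 \left(-20 + 6\right) = \left(-3\right) \left(-14\right) = 42$)
$g{\left(n,D \right)} = 3 + \frac{1}{-19 + D}$
$g{\left(U,X{\left(-1 \right)} \right)} - 983 = \frac{-56 + 3 \cdot 1}{-19 + 1} - 983 = \frac{-56 + 3}{-18} - 983 = \left(- \frac{1}{18}\right) \left(-53\right) - 983 = \frac{53}{18} - 983 = - \frac{17641}{18}$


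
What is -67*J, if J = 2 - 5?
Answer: 201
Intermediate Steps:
J = -3
-67*J = -67*(-3) = 201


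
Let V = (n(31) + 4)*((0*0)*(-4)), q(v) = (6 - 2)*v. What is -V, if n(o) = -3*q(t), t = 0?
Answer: 0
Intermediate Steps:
q(v) = 4*v
n(o) = 0 (n(o) = -12*0 = -3*0 = 0)
V = 0 (V = (0 + 4)*((0*0)*(-4)) = 4*(0*(-4)) = 4*0 = 0)
-V = -1*0 = 0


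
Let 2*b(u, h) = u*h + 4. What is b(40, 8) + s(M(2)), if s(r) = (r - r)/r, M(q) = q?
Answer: 162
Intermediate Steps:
b(u, h) = 2 + h*u/2 (b(u, h) = (u*h + 4)/2 = (h*u + 4)/2 = (4 + h*u)/2 = 2 + h*u/2)
s(r) = 0 (s(r) = 0/r = 0)
b(40, 8) + s(M(2)) = (2 + (½)*8*40) + 0 = (2 + 160) + 0 = 162 + 0 = 162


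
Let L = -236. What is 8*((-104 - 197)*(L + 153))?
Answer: 199864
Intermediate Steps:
8*((-104 - 197)*(L + 153)) = 8*((-104 - 197)*(-236 + 153)) = 8*(-301*(-83)) = 8*24983 = 199864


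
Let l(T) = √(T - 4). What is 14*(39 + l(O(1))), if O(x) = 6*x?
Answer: 546 + 14*√2 ≈ 565.80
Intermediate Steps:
l(T) = √(-4 + T)
14*(39 + l(O(1))) = 14*(39 + √(-4 + 6*1)) = 14*(39 + √(-4 + 6)) = 14*(39 + √2) = 546 + 14*√2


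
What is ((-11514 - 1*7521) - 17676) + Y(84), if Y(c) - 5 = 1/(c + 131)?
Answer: -7891789/215 ≈ -36706.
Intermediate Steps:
Y(c) = 5 + 1/(131 + c) (Y(c) = 5 + 1/(c + 131) = 5 + 1/(131 + c))
((-11514 - 1*7521) - 17676) + Y(84) = ((-11514 - 1*7521) - 17676) + (656 + 5*84)/(131 + 84) = ((-11514 - 7521) - 17676) + (656 + 420)/215 = (-19035 - 17676) + (1/215)*1076 = -36711 + 1076/215 = -7891789/215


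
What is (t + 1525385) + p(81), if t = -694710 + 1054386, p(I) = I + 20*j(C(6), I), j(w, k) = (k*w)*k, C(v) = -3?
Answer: 1491482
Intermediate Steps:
j(w, k) = w*k²
p(I) = I - 60*I² (p(I) = I + 20*(-3*I²) = I - 60*I²)
t = 359676
(t + 1525385) + p(81) = (359676 + 1525385) + 81*(1 - 60*81) = 1885061 + 81*(1 - 4860) = 1885061 + 81*(-4859) = 1885061 - 393579 = 1491482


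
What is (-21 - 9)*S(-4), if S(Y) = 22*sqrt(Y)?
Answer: -1320*I ≈ -1320.0*I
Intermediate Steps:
(-21 - 9)*S(-4) = (-21 - 9)*(22*sqrt(-4)) = -660*2*I = -1320*I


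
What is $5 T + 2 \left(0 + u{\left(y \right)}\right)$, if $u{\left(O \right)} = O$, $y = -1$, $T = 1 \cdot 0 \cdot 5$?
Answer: $-2$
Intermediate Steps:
$T = 0$ ($T = 0 \cdot 5 = 0$)
$5 T + 2 \left(0 + u{\left(y \right)}\right) = 5 \cdot 0 + 2 \left(0 - 1\right) = 0 + 2 \left(-1\right) = 0 - 2 = -2$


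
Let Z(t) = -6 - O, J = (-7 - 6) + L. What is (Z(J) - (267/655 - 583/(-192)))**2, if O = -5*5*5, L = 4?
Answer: 211188063000721/15815577600 ≈ 13353.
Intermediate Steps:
O = -125 (O = -25*5 = -125)
J = -9 (J = (-7 - 6) + 4 = -13 + 4 = -9)
Z(t) = 119 (Z(t) = -6 - 1*(-125) = -6 + 125 = 119)
(Z(J) - (267/655 - 583/(-192)))**2 = (119 - (267/655 - 583/(-192)))**2 = (119 - (267*(1/655) - 583*(-1/192)))**2 = (119 - (267/655 + 583/192))**2 = (119 - 1*433129/125760)**2 = (119 - 433129/125760)**2 = (14532311/125760)**2 = 211188063000721/15815577600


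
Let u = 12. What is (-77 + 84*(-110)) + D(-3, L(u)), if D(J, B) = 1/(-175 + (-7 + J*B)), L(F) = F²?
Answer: -5720639/614 ≈ -9317.0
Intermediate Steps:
D(J, B) = 1/(-182 + B*J) (D(J, B) = 1/(-175 + (-7 + B*J)) = 1/(-182 + B*J))
(-77 + 84*(-110)) + D(-3, L(u)) = (-77 + 84*(-110)) + 1/(-182 + 12²*(-3)) = (-77 - 9240) + 1/(-182 + 144*(-3)) = -9317 + 1/(-182 - 432) = -9317 + 1/(-614) = -9317 - 1/614 = -5720639/614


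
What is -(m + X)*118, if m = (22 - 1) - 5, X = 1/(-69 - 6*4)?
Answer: -175466/93 ≈ -1886.7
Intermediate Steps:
X = -1/93 (X = 1/(-69 - 24) = 1/(-93) = -1/93 ≈ -0.010753)
m = 16 (m = 21 - 5 = 16)
-(m + X)*118 = -(16 - 1/93)*118 = -1487*118/93 = -1*175466/93 = -175466/93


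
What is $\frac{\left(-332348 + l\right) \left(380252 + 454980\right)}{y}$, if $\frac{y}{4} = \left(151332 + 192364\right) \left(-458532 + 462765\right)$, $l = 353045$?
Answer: $\frac{180070799}{60619382} \approx 2.9705$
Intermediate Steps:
$y = 5819460672$ ($y = 4 \left(151332 + 192364\right) \left(-458532 + 462765\right) = 4 \cdot 343696 \cdot 4233 = 4 \cdot 1454865168 = 5819460672$)
$\frac{\left(-332348 + l\right) \left(380252 + 454980\right)}{y} = \frac{\left(-332348 + 353045\right) \left(380252 + 454980\right)}{5819460672} = 20697 \cdot 835232 \cdot \frac{1}{5819460672} = 17286796704 \cdot \frac{1}{5819460672} = \frac{180070799}{60619382}$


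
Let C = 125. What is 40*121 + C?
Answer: 4965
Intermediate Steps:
40*121 + C = 40*121 + 125 = 4840 + 125 = 4965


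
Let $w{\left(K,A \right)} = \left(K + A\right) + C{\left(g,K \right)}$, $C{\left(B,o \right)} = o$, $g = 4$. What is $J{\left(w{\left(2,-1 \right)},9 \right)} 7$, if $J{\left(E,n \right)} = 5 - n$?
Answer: $-28$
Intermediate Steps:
$w{\left(K,A \right)} = A + 2 K$ ($w{\left(K,A \right)} = \left(K + A\right) + K = \left(A + K\right) + K = A + 2 K$)
$J{\left(w{\left(2,-1 \right)},9 \right)} 7 = \left(5 - 9\right) 7 = \left(-4\right) 7 = -28$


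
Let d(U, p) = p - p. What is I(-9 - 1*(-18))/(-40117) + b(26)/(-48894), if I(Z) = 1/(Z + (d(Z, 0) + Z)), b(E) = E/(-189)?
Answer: 75665/52959976146 ≈ 1.4287e-6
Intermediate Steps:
d(U, p) = 0
b(E) = -E/189 (b(E) = E*(-1/189) = -E/189)
I(Z) = 1/(2*Z) (I(Z) = 1/(Z + (0 + Z)) = 1/(Z + Z) = 1/(2*Z))
I(-9 - 1*(-18))/(-40117) + b(26)/(-48894) = (1/(2*(-9 - 1*(-18))))/(-40117) - 1/189*26/(-48894) = (1/(2*(-9 + 18)))*(-1/40117) - 26/189*(-1/48894) = ((1/2)/9)*(-1/40117) + 13/4620483 = ((1/2)*(1/9))*(-1/40117) + 13/4620483 = (1/18)*(-1/40117) + 13/4620483 = -1/722106 + 13/4620483 = 75665/52959976146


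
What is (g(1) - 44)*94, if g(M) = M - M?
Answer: -4136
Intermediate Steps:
g(M) = 0
(g(1) - 44)*94 = (0 - 44)*94 = -44*94 = -4136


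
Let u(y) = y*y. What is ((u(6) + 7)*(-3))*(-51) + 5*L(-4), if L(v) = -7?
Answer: 6544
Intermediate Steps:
u(y) = y²
((u(6) + 7)*(-3))*(-51) + 5*L(-4) = ((6² + 7)*(-3))*(-51) + 5*(-7) = ((36 + 7)*(-3))*(-51) - 35 = (43*(-3))*(-51) - 35 = -129*(-51) - 35 = 6579 - 35 = 6544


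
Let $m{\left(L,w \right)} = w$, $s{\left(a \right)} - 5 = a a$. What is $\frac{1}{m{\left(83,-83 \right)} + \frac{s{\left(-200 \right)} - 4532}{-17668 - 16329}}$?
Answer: $- \frac{33997}{2857224} \approx -0.011899$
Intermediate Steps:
$s{\left(a \right)} = 5 + a^{2}$ ($s{\left(a \right)} = 5 + a a = 5 + a^{2}$)
$\frac{1}{m{\left(83,-83 \right)} + \frac{s{\left(-200 \right)} - 4532}{-17668 - 16329}} = \frac{1}{-83 + \frac{\left(5 + \left(-200\right)^{2}\right) - 4532}{-17668 - 16329}} = \frac{1}{-83 + \frac{\left(5 + 40000\right) - 4532}{-33997}} = \frac{1}{-83 + \left(40005 - 4532\right) \left(- \frac{1}{33997}\right)} = \frac{1}{-83 + 35473 \left(- \frac{1}{33997}\right)} = \frac{1}{-83 - \frac{35473}{33997}} = \frac{1}{- \frac{2857224}{33997}} = - \frac{33997}{2857224}$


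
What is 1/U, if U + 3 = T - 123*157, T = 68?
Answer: -1/19246 ≈ -5.1959e-5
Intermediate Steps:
U = -19246 (U = -3 + (68 - 123*157) = -3 + (68 - 19311) = -3 - 19243 = -19246)
1/U = 1/(-19246) = -1/19246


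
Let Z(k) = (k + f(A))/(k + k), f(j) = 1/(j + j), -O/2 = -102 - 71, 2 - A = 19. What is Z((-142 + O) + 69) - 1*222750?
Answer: -4135121719/18564 ≈ -2.2275e+5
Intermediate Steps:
A = -17 (A = 2 - 1*19 = 2 - 19 = -17)
O = 346 (O = -2*(-102 - 71) = -2*(-173) = 346)
f(j) = 1/(2*j)
Z(k) = (-1/34 + k)/(2*k) (Z(k) = (k + (½)/(-17))/(k + k) = (k + (½)*(-1/17))/((2*k)) = (k - 1/34)*(1/(2*k)) = (-1/34 + k)*(1/(2*k)) = (-1/34 + k)/(2*k))
Z((-142 + O) + 69) - 1*222750 = (-1 + 34*((-142 + 346) + 69))/(68*((-142 + 346) + 69)) - 1*222750 = (-1 + 34*(204 + 69))/(68*(204 + 69)) - 222750 = (1/68)*(-1 + 34*273)/273 - 222750 = (1/68)*(1/273)*(-1 + 9282) - 222750 = (1/68)*(1/273)*9281 - 222750 = 9281/18564 - 222750 = -4135121719/18564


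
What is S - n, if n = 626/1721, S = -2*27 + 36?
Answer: -31604/1721 ≈ -18.364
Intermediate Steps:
S = -18 (S = -54 + 36 = -18)
n = 626/1721 (n = 626*(1/1721) = 626/1721 ≈ 0.36374)
S - n = -18 - 1*626/1721 = -18 - 626/1721 = -31604/1721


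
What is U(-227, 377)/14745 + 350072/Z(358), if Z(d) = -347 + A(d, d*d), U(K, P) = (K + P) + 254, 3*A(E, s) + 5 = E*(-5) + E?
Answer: -2580738968/6089685 ≈ -423.79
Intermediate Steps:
A(E, s) = -5/3 - 4*E/3 (A(E, s) = -5/3 + (E*(-5) + E)/3 = -5/3 + (-5*E + E)/3 = -5/3 + (-4*E)/3 = -5/3 - 4*E/3)
U(K, P) = 254 + K + P
Z(d) = -1046/3 - 4*d/3 (Z(d) = -347 + (-5/3 - 4*d/3) = -1046/3 - 4*d/3)
U(-227, 377)/14745 + 350072/Z(358) = (254 - 227 + 377)/14745 + 350072/(-1046/3 - 4/3*358) = 404*(1/14745) + 350072/(-1046/3 - 1432/3) = 404/14745 + 350072/(-826) = 404/14745 + 350072*(-1/826) = 404/14745 - 175036/413 = -2580738968/6089685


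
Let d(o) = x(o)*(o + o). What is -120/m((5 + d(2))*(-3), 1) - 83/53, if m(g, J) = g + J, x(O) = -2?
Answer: -719/53 ≈ -13.566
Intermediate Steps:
d(o) = -4*o (d(o) = -2*(o + o) = -4*o)
m(g, J) = J + g
-120/m((5 + d(2))*(-3), 1) - 83/53 = -120/(1 + (5 - 4*2)*(-3)) - 83/53 = -120/(1 + (5 - 8)*(-3)) - 83*1/53 = -120/(1 - 3*(-3)) - 83/53 = -120/(1 + 9) - 83/53 = -120/10 - 83/53 = -120*⅒ - 83/53 = -12 - 83/53 = -719/53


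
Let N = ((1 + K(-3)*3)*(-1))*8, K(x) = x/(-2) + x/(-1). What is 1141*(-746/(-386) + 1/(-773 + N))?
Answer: 54018852/24511 ≈ 2203.9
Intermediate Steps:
K(x) = -3*x/2 (K(x) = x*(-1/2) + x*(-1) = -x/2 - x = -3*x/2)
N = -116 (N = ((1 - 3/2*(-3)*3)*(-1))*8 = ((1 + (9/2)*3)*(-1))*8 = ((1 + 27/2)*(-1))*8 = ((29/2)*(-1))*8 = -29/2*8 = -116)
1141*(-746/(-386) + 1/(-773 + N)) = 1141*(-746/(-386) + 1/(-773 - 116)) = 1141*(-746*(-1/386) + 1/(-889)) = 1141*(373/193 - 1/889) = 1141*(331404/171577) = 54018852/24511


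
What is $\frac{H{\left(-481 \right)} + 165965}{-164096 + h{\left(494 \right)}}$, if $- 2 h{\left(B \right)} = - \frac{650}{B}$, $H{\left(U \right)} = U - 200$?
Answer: $- \frac{6280792}{6235623} \approx -1.0072$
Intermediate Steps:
$H{\left(U \right)} = -200 + U$
$h{\left(B \right)} = \frac{325}{B}$ ($h{\left(B \right)} = - \frac{\left(-650\right) \frac{1}{B}}{2} = \frac{325}{B}$)
$\frac{H{\left(-481 \right)} + 165965}{-164096 + h{\left(494 \right)}} = \frac{\left(-200 - 481\right) + 165965}{-164096 + \frac{325}{494}} = \frac{-681 + 165965}{-164096 + 325 \cdot \frac{1}{494}} = \frac{165284}{-164096 + \frac{25}{38}} = \frac{165284}{- \frac{6235623}{38}} = 165284 \left(- \frac{38}{6235623}\right) = - \frac{6280792}{6235623}$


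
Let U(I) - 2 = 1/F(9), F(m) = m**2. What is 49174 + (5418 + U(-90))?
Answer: 4422115/81 ≈ 54594.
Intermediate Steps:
U(I) = 163/81 (U(I) = 2 + 1/(9**2) = 2 + 1/81 = 163/81)
49174 + (5418 + U(-90)) = 49174 + (5418 + 163/81) = 49174 + 439021/81 = 4422115/81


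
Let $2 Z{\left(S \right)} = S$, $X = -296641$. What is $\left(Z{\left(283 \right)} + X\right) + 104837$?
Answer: $- \frac{383325}{2} \approx -1.9166 \cdot 10^{5}$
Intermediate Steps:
$Z{\left(S \right)} = \frac{S}{2}$
$\left(Z{\left(283 \right)} + X\right) + 104837 = \left(\frac{1}{2} \cdot 283 - 296641\right) + 104837 = \left(\frac{283}{2} - 296641\right) + 104837 = - \frac{592999}{2} + 104837 = - \frac{383325}{2}$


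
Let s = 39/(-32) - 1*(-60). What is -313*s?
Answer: -588753/32 ≈ -18399.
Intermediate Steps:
s = 1881/32 (s = 39*(-1/32) + 60 = -39/32 + 60 = 1881/32 ≈ 58.781)
-313*s = -313*1881/32 = -588753/32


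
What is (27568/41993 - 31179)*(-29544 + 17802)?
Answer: 15373473925818/41993 ≈ 3.6610e+8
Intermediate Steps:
(27568/41993 - 31179)*(-29544 + 17802) = (27568*(1/41993) - 31179)*(-11742) = (27568/41993 - 31179)*(-11742) = -1309272179/41993*(-11742) = 15373473925818/41993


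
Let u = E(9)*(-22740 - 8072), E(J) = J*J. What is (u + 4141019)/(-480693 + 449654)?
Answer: -1645247/31039 ≈ -53.006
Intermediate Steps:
E(J) = J²
u = -2495772 (u = 9²*(-22740 - 8072) = 81*(-30812) = -2495772)
(u + 4141019)/(-480693 + 449654) = (-2495772 + 4141019)/(-480693 + 449654) = 1645247/(-31039) = 1645247*(-1/31039) = -1645247/31039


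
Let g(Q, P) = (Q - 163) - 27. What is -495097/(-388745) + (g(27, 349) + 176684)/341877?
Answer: 237883933214/132902974365 ≈ 1.7899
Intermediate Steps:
g(Q, P) = -190 + Q (g(Q, P) = (-163 + Q) - 27 = -190 + Q)
-495097/(-388745) + (g(27, 349) + 176684)/341877 = -495097/(-388745) + ((-190 + 27) + 176684)/341877 = -495097*(-1/388745) + (-163 + 176684)*(1/341877) = 495097/388745 + 176521*(1/341877) = 495097/388745 + 176521/341877 = 237883933214/132902974365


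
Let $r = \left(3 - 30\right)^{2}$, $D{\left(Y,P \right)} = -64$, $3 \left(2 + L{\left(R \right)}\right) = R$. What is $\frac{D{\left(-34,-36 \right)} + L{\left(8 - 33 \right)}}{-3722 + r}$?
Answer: $\frac{223}{8979} \approx 0.024836$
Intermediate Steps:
$L{\left(R \right)} = -2 + \frac{R}{3}$
$r = 729$ ($r = \left(-27\right)^{2} = 729$)
$\frac{D{\left(-34,-36 \right)} + L{\left(8 - 33 \right)}}{-3722 + r} = \frac{-64 + \left(-2 + \frac{8 - 33}{3}\right)}{-3722 + 729} = \frac{-64 + \left(-2 + \frac{8 - 33}{3}\right)}{-2993} = \left(-64 + \left(-2 + \frac{1}{3} \left(-25\right)\right)\right) \left(- \frac{1}{2993}\right) = \left(-64 - \frac{31}{3}\right) \left(- \frac{1}{2993}\right) = \left(- \frac{223}{3}\right) \left(- \frac{1}{2993}\right) = \frac{223}{8979}$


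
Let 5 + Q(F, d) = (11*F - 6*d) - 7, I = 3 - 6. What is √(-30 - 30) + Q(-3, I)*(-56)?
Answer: 1512 + 2*I*√15 ≈ 1512.0 + 7.746*I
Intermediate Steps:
I = -3
Q(F, d) = -12 - 6*d + 11*F (Q(F, d) = -5 + ((11*F - 6*d) - 7) = -5 + ((-6*d + 11*F) - 7) = -5 + (-7 - 6*d + 11*F) = -12 - 6*d + 11*F)
√(-30 - 30) + Q(-3, I)*(-56) = √(-30 - 30) + (-12 - 6*(-3) + 11*(-3))*(-56) = √(-60) + (-12 + 18 - 33)*(-56) = 2*I*√15 - 27*(-56) = 2*I*√15 + 1512 = 1512 + 2*I*√15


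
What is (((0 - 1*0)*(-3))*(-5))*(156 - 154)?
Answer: 0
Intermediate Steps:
(((0 - 1*0)*(-3))*(-5))*(156 - 154) = (((0 + 0)*(-3))*(-5))*2 = ((0*(-3))*(-5))*2 = (0*(-5))*2 = 0*2 = 0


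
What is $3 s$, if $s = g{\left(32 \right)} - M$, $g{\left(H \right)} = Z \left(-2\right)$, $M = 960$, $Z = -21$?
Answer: $-2754$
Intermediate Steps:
$g{\left(H \right)} = 42$ ($g{\left(H \right)} = \left(-21\right) \left(-2\right) = 42$)
$s = -918$ ($s = 42 - 960 = -918$)
$3 s = 3 \left(-918\right) = -2754$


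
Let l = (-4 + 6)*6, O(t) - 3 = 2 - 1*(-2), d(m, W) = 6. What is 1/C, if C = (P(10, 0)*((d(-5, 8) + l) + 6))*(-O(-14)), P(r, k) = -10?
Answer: 1/1680 ≈ 0.00059524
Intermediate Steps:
O(t) = 7 (O(t) = 3 + (2 - 1*(-2)) = 3 + (2 + 2) = 3 + 4 = 7)
l = 12 (l = 2*6 = 12)
C = 1680 (C = (-10*((6 + 12) + 6))*(-1*7) = -10*(18 + 6)*(-7) = -10*24*(-7) = -240*(-7) = 1680)
1/C = 1/1680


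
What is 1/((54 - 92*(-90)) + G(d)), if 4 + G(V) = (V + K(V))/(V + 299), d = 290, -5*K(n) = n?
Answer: 589/4906602 ≈ 0.00012004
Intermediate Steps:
K(n) = -n/5
G(V) = -4 + 4*V/(5*(299 + V)) (G(V) = -4 + (V - V/5)/(V + 299) = -4 + (4*V/5)/(299 + V) = -4 + 4*V/(5*(299 + V)))
1/((54 - 92*(-90)) + G(d)) = 1/((54 - 92*(-90)) + 4*(-1495 - 4*290)/(5*(299 + 290))) = 1/((54 + 8280) + (4/5)*(-1495 - 1160)/589) = 1/(8334 + (4/5)*(1/589)*(-2655)) = 1/(8334 - 2124/589) = 1/(4906602/589) = 589/4906602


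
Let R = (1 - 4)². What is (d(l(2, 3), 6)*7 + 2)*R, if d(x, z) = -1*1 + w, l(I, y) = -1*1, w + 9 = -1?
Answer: -675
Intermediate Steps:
w = -10 (w = -9 - 1 = -10)
R = 9 (R = (-3)² = 9)
l(I, y) = -1
d(x, z) = -11 (d(x, z) = -1*1 - 10 = -1 - 10 = -11)
(d(l(2, 3), 6)*7 + 2)*R = (-11*7 + 2)*9 = (-77 + 2)*9 = -75*9 = -675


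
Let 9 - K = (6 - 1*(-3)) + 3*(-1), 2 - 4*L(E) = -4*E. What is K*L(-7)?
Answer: -39/2 ≈ -19.500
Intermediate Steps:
L(E) = ½ + E (L(E) = ½ - (-1)*E = ½ + E)
K = 3 (K = 9 - ((6 - 1*(-3)) + 3*(-1)) = 9 - ((6 + 3) - 3) = 9 - (9 - 3) = 9 - 1*6 = 9 - 6 = 3)
K*L(-7) = 3*(½ - 7) = 3*(-13/2) = -39/2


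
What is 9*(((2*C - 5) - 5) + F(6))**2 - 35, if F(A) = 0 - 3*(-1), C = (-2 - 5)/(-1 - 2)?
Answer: 14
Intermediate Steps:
C = 7/3 (C = -7/(-3) = -7*(-1/3) = 7/3 ≈ 2.3333)
F(A) = 3 (F(A) = 0 + 3 = 3)
9*(((2*C - 5) - 5) + F(6))**2 - 35 = 9*(((2*(7/3) - 5) - 5) + 3)**2 - 35 = 9*(((14/3 - 5) - 5) + 3)**2 - 35 = 9*((-1/3 - 5) + 3)**2 - 35 = 9*(-16/3 + 3)**2 - 35 = 9*(-7/3)**2 - 35 = 9*(49/9) - 35 = 49 - 35 = 14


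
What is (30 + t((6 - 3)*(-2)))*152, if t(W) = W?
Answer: 3648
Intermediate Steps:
(30 + t((6 - 3)*(-2)))*152 = (30 + (6 - 3)*(-2))*152 = (30 + 3*(-2))*152 = (30 - 6)*152 = 24*152 = 3648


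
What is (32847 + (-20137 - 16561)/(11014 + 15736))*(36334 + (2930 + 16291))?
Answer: 4881176476636/2675 ≈ 1.8247e+9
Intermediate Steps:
(32847 + (-20137 - 16561)/(11014 + 15736))*(36334 + (2930 + 16291)) = (32847 - 36698/26750)*(36334 + 19221) = (32847 - 36698*1/26750)*55555 = (32847 - 18349/13375)*55555 = (439310276/13375)*55555 = 4881176476636/2675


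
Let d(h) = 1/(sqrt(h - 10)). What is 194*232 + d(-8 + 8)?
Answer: 45008 - I*sqrt(10)/10 ≈ 45008.0 - 0.31623*I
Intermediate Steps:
d(h) = 1/sqrt(-10 + h) (d(h) = 1/(sqrt(-10 + h)) = 1/sqrt(-10 + h))
194*232 + d(-8 + 8) = 194*232 + 1/sqrt(-10 + (-8 + 8)) = 45008 + 1/sqrt(-10 + 0) = 45008 + 1/sqrt(-10) = 45008 - I*sqrt(10)/10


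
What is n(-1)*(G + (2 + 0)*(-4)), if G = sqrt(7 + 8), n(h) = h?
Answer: 8 - sqrt(15) ≈ 4.1270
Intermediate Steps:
G = sqrt(15) ≈ 3.8730
n(-1)*(G + (2 + 0)*(-4)) = -(sqrt(15) + (2 + 0)*(-4)) = -(sqrt(15) + 2*(-4)) = -(sqrt(15) - 8) = -(-8 + sqrt(15)) = 8 - sqrt(15)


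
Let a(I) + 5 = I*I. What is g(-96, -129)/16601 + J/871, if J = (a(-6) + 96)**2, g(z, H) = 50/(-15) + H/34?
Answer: 161601389/8727018 ≈ 18.517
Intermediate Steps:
a(I) = -5 + I**2 (a(I) = -5 + I*I = -5 + I**2)
g(z, H) = -10/3 + H/34 (g(z, H) = 50*(-1/15) + H*(1/34) = -10/3 + H/34)
J = 16129 (J = ((-5 + (-6)**2) + 96)**2 = ((-5 + 36) + 96)**2 = (31 + 96)**2 = 127**2 = 16129)
g(-96, -129)/16601 + J/871 = (-10/3 + (1/34)*(-129))/16601 + 16129/871 = (-10/3 - 129/34)*(1/16601) + 16129*(1/871) = -727/102*1/16601 + 16129/871 = -727/1693302 + 16129/871 = 161601389/8727018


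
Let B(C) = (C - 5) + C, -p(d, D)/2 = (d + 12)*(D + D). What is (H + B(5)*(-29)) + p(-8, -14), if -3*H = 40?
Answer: 197/3 ≈ 65.667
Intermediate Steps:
H = -40/3 (H = -1/3*40 = -40/3 ≈ -13.333)
p(d, D) = -4*D*(12 + d) (p(d, D) = -2*(d + 12)*(D + D) = -2*(12 + d)*2*D = -4*D*(12 + d))
B(C) = -5 + 2*C (B(C) = (-5 + C) + C = -5 + 2*C)
(H + B(5)*(-29)) + p(-8, -14) = (-40/3 + (-5 + 2*5)*(-29)) - 4*(-14)*(12 - 8) = (-40/3 + (-5 + 10)*(-29)) - 4*(-14)*4 = (-40/3 + 5*(-29)) + 224 = (-40/3 - 145) + 224 = -475/3 + 224 = 197/3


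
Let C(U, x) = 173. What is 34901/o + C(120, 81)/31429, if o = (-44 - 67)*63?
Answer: -1095693740/219782997 ≈ -4.9853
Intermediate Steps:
o = -6993 (o = -111*63 = -6993)
34901/o + C(120, 81)/31429 = 34901/(-6993) + 173/31429 = 34901*(-1/6993) + 173*(1/31429) = -34901/6993 + 173/31429 = -1095693740/219782997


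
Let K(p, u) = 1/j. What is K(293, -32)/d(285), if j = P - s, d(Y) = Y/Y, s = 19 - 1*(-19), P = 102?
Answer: 1/64 ≈ 0.015625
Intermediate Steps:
s = 38 (s = 19 + 19 = 38)
d(Y) = 1
j = 64 (j = 102 - 1*38 = 102 - 38 = 64)
K(p, u) = 1/64
K(293, -32)/d(285) = (1/64)/1 = (1/64)*1 = 1/64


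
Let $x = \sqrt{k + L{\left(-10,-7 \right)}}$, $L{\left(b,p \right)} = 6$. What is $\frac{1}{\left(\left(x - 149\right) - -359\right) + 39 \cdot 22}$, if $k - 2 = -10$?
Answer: $\frac{534}{570313} - \frac{i \sqrt{2}}{1140626} \approx 0.00093633 - 1.2399 \cdot 10^{-6} i$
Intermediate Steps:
$k = -8$ ($k = 2 - 10 = -8$)
$x = i \sqrt{2}$ ($x = \sqrt{-8 + 6} = \sqrt{-2} = i \sqrt{2} \approx 1.4142 i$)
$\frac{1}{\left(\left(x - 149\right) - -359\right) + 39 \cdot 22} = \frac{1}{\left(\left(i \sqrt{2} - 149\right) - -359\right) + 39 \cdot 22} = \frac{1}{\left(\left(-149 + i \sqrt{2}\right) + 359\right) + 858} = \frac{1}{\left(210 + i \sqrt{2}\right) + 858} = \frac{1}{1068 + i \sqrt{2}}$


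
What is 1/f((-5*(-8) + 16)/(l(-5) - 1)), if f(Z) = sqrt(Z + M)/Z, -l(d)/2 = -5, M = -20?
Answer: -28*I*sqrt(31)/93 ≈ -1.6763*I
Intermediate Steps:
l(d) = 10 (l(d) = -2*(-5) = 10)
f(Z) = sqrt(-20 + Z)/Z (f(Z) = sqrt(Z - 20)/Z = sqrt(-20 + Z)/Z)
1/f((-5*(-8) + 16)/(l(-5) - 1)) = 1/(sqrt(-20 + (-5*(-8) + 16)/(10 - 1))/(((-5*(-8) + 16)/(10 - 1)))) = 1/(sqrt(-20 + (40 + 16)/9)/(((40 + 16)/9))) = 1/(sqrt(-20 + 56*(1/9))/((56*(1/9)))) = 1/(sqrt(-20 + 56/9)/(56/9)) = 1/(9*sqrt(-124/9)/56) = 1/(9*(2*I*sqrt(31)/3)/56) = 1/(3*I*sqrt(31)/28) = -28*I*sqrt(31)/93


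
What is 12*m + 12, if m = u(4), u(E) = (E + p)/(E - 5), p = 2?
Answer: -60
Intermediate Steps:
u(E) = (2 + E)/(-5 + E) (u(E) = (E + 2)/(E - 5) = (2 + E)/(-5 + E))
m = -6 (m = (2 + 4)/(-5 + 4) = 6/(-1) = -1*6 = -6)
12*m + 12 = 12*(-6) + 12 = -72 + 12 = -60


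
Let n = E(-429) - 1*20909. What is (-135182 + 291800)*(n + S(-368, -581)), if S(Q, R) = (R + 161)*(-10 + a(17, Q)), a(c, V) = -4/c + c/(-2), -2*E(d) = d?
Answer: -34148440557/17 ≈ -2.0087e+9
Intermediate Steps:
E(d) = -d/2
a(c, V) = -4/c - c/2 (a(c, V) = -4/c + c*(-½) = -4/c - c/2)
S(Q, R) = -102557/34 - 637*R/34 (S(Q, R) = (R + 161)*(-10 + (-4/17 - ½*17)) = (161 + R)*(-10 + (-4*1/17 - 17/2)) = (161 + R)*(-10 + (-4/17 - 17/2)) = (161 + R)*(-10 - 297/34) = (161 + R)*(-637/34) = -102557/34 - 637*R/34)
n = -41389/2 (n = -½*(-429) - 1*20909 = 429/2 - 20909 = -41389/2 ≈ -20695.)
(-135182 + 291800)*(n + S(-368, -581)) = (-135182 + 291800)*(-41389/2 + (-102557/34 - 637/34*(-581))) = 156618*(-41389/2 + (-102557/34 + 370097/34)) = 156618*(-41389/2 + 133770/17) = 156618*(-436073/34) = -34148440557/17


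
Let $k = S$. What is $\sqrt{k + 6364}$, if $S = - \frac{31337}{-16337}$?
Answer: $\frac{\sqrt{1768000085}}{527} \approx 79.787$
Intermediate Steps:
$S = \frac{31337}{16337}$ ($S = \left(-31337\right) \left(- \frac{1}{16337}\right) = \frac{31337}{16337} \approx 1.9182$)
$k = \frac{31337}{16337} \approx 1.9182$
$\sqrt{k + 6364} = \sqrt{\frac{31337}{16337} + 6364} = \sqrt{\frac{104000005}{16337}} = \frac{\sqrt{1768000085}}{527}$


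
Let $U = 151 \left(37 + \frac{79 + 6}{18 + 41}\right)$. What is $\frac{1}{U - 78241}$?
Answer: $- \frac{59}{4273751} \approx -1.3805 \cdot 10^{-5}$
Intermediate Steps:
$U = \frac{342468}{59}$ ($U = 151 \left(37 + \frac{85}{59}\right) = 151 \cdot \frac{2268}{59} = \frac{342468}{59} \approx 5804.5$)
$\frac{1}{U - 78241} = \frac{1}{\frac{342468}{59} - 78241} = \frac{1}{- \frac{4273751}{59}} = - \frac{59}{4273751}$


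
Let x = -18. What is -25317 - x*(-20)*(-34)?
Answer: -13077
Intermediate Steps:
-25317 - x*(-20)*(-34) = -25317 - (-18*(-20))*(-34) = -25317 - 360*(-34) = -25317 - 1*(-12240) = -25317 + 12240 = -13077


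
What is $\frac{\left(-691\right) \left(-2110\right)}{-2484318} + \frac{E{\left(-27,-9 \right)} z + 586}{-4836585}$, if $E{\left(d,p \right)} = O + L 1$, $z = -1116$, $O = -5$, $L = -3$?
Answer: $- \frac{1179237516217}{2002602529005} \approx -0.58885$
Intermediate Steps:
$E{\left(d,p \right)} = -8$ ($E{\left(d,p \right)} = -5 - 3 = -8$)
$\frac{\left(-691\right) \left(-2110\right)}{-2484318} + \frac{E{\left(-27,-9 \right)} z + 586}{-4836585} = \frac{\left(-691\right) \left(-2110\right)}{-2484318} + \frac{\left(-8\right) \left(-1116\right) + 586}{-4836585} = 1458010 \left(- \frac{1}{2484318}\right) + \left(8928 + 586\right) \left(- \frac{1}{4836585}\right) = - \frac{729005}{1242159} + 9514 \left(- \frac{1}{4836585}\right) = - \frac{729005}{1242159} - \frac{9514}{4836585} = - \frac{1179237516217}{2002602529005}$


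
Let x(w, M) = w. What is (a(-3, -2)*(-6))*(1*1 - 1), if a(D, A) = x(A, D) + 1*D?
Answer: 0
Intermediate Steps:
a(D, A) = A + D (a(D, A) = A + 1*D = A + D)
(a(-3, -2)*(-6))*(1*1 - 1) = ((-2 - 3)*(-6))*(1*1 - 1) = (-5*(-6))*(1 - 1) = 30*0 = 0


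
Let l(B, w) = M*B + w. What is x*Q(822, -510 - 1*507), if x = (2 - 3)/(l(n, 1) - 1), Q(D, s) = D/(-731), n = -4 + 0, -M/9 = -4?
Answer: -137/17544 ≈ -0.0078089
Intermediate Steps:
M = 36 (M = -9*(-4) = 36)
n = -4
l(B, w) = w + 36*B (l(B, w) = 36*B + w = w + 36*B)
Q(D, s) = -D/731 (Q(D, s) = D*(-1/731) = -D/731)
x = 1/144 (x = (2 - 3)/((1 + 36*(-4)) - 1) = -1/((1 - 144) - 1) = -1/(-143 - 1) = -1/(-144) = -1*(-1/144) = 1/144 ≈ 0.0069444)
x*Q(822, -510 - 1*507) = (-1/731*822)/144 = (1/144)*(-822/731) = -137/17544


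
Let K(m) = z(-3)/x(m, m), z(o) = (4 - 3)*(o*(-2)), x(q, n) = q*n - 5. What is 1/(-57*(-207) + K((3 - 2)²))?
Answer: 2/23595 ≈ 8.4764e-5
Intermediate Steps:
x(q, n) = -5 + n*q (x(q, n) = n*q - 5 = -5 + n*q)
z(o) = -2*o (z(o) = 1*(-2*o) = -2*o)
K(m) = 6/(-5 + m²) (K(m) = (-2*(-3))/(-5 + m*m) = 6/(-5 + m²))
1/(-57*(-207) + K((3 - 2)²)) = 1/(-57*(-207) + 6/(-5 + ((3 - 2)²)²)) = 1/(11799 + 6/(-5 + (1²)²)) = 1/(11799 + 6/(-5 + 1²)) = 1/(11799 + 6/(-5 + 1)) = 1/(11799 + 6/(-4)) = 1/(11799 + 6*(-¼)) = 1/(11799 - 3/2) = 1/(23595/2) = 2/23595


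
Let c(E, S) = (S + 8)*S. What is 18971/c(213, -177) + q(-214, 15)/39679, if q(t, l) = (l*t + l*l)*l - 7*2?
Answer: -587023048/1186917927 ≈ -0.49458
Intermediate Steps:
c(E, S) = S*(8 + S) (c(E, S) = (8 + S)*S = S*(8 + S))
q(t, l) = -14 + l*(l**2 + l*t) (q(t, l) = (l*t + l**2)*l - 14 = (l**2 + l*t)*l - 14 = l*(l**2 + l*t) - 14 = -14 + l*(l**2 + l*t))
18971/c(213, -177) + q(-214, 15)/39679 = 18971/((-177*(8 - 177))) + (-14 + 15**3 - 214*15**2)/39679 = 18971/((-177*(-169))) + (-14 + 3375 - 214*225)*(1/39679) = 18971/29913 + (-14 + 3375 - 48150)*(1/39679) = 18971*(1/29913) - 44789*1/39679 = 18971/29913 - 44789/39679 = -587023048/1186917927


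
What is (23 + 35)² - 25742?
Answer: -22378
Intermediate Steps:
(23 + 35)² - 25742 = 58² - 25742 = 3364 - 25742 = -22378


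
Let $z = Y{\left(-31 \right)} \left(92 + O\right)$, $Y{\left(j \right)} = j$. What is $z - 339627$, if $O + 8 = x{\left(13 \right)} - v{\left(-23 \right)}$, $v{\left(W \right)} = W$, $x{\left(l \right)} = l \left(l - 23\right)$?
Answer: $-338914$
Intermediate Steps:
$x{\left(l \right)} = l \left(-23 + l\right)$
$O = -115$ ($O = -8 + \left(13 \left(-23 + 13\right) - -23\right) = -8 + \left(13 \left(-10\right) + 23\right) = -8 + \left(-130 + 23\right) = -8 - 107 = -115$)
$z = 713$ ($z = - 31 \left(92 - 115\right) = \left(-31\right) \left(-23\right) = 713$)
$z - 339627 = 713 - 339627 = -338914$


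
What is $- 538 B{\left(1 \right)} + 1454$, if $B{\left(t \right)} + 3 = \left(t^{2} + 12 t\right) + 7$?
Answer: $-7692$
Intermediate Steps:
$B{\left(t \right)} = 4 + t^{2} + 12 t$ ($B{\left(t \right)} = -3 + \left(\left(t^{2} + 12 t\right) + 7\right) = -3 + \left(7 + t^{2} + 12 t\right) = 4 + t^{2} + 12 t$)
$- 538 B{\left(1 \right)} + 1454 = - 538 \left(4 + 1^{2} + 12 \cdot 1\right) + 1454 = - 538 \left(4 + 1 + 12\right) + 1454 = \left(-538\right) 17 + 1454 = -9146 + 1454 = -7692$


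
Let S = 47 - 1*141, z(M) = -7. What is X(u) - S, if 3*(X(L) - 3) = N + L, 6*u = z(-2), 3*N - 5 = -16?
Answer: 1717/18 ≈ 95.389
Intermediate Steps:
N = -11/3 (N = 5/3 + (⅓)*(-16) = 5/3 - 16/3 = -11/3 ≈ -3.6667)
u = -7/6 (u = (⅙)*(-7) = -7/6 ≈ -1.1667)
X(L) = 16/9 + L/3 (X(L) = 3 + (-11/3 + L)/3 = 3 + (-11/9 + L/3) = 16/9 + L/3)
S = -94 (S = 47 - 141 = -94)
X(u) - S = (16/9 + (⅓)*(-7/6)) - 1*(-94) = (16/9 - 7/18) + 94 = 25/18 + 94 = 1717/18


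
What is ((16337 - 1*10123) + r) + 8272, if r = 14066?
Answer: 28552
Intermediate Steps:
((16337 - 1*10123) + r) + 8272 = ((16337 - 1*10123) + 14066) + 8272 = ((16337 - 10123) + 14066) + 8272 = (6214 + 14066) + 8272 = 20280 + 8272 = 28552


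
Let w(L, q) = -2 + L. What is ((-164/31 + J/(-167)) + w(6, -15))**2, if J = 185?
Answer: 154132225/26801329 ≈ 5.7509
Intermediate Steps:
((-164/31 + J/(-167)) + w(6, -15))**2 = ((-164/31 + 185/(-167)) + (-2 + 6))**2 = ((-164*1/31 + 185*(-1/167)) + 4)**2 = ((-164/31 - 185/167) + 4)**2 = (-33123/5177 + 4)**2 = (-12415/5177)**2 = 154132225/26801329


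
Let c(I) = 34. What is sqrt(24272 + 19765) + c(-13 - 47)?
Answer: 34 + 3*sqrt(4893) ≈ 243.85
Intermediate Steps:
sqrt(24272 + 19765) + c(-13 - 47) = sqrt(24272 + 19765) + 34 = sqrt(44037) + 34 = 3*sqrt(4893) + 34 = 34 + 3*sqrt(4893)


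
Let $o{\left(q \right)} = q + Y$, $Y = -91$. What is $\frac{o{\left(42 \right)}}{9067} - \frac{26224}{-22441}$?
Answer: $\frac{236673399}{203472547} \approx 1.1632$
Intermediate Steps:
$o{\left(q \right)} = -91 + q$ ($o{\left(q \right)} = q - 91 = -91 + q$)
$\frac{o{\left(42 \right)}}{9067} - \frac{26224}{-22441} = \frac{-91 + 42}{9067} - \frac{26224}{-22441} = \left(-49\right) \frac{1}{9067} - - \frac{26224}{22441} = - \frac{49}{9067} + \frac{26224}{22441} = \frac{236673399}{203472547}$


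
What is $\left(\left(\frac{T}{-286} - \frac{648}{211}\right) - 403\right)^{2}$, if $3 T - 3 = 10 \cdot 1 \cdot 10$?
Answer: $\frac{5407547855232961}{32774757444} \approx 1.6499 \cdot 10^{5}$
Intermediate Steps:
$T = \frac{103}{3}$ ($T = 1 + \frac{10 \cdot 1 \cdot 10}{3} = 1 + \frac{10 \cdot 10}{3} = 1 + \frac{1}{3} \cdot 100 = 1 + \frac{100}{3} = \frac{103}{3} \approx 34.333$)
$\left(\left(\frac{T}{-286} - \frac{648}{211}\right) - 403\right)^{2} = \left(\left(\frac{103}{3 \left(-286\right)} - \frac{648}{211}\right) - 403\right)^{2} = \left(\left(\frac{103}{3} \left(- \frac{1}{286}\right) - \frac{648}{211}\right) - 403\right)^{2} = \left(\left(- \frac{103}{858} - \frac{648}{211}\right) - 403\right)^{2} = \left(- \frac{577717}{181038} - 403\right)^{2} = \left(- \frac{73536031}{181038}\right)^{2} = \frac{5407547855232961}{32774757444}$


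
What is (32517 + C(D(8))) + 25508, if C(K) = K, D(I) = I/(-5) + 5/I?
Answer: 2320961/40 ≈ 58024.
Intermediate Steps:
D(I) = 5/I - I/5 (D(I) = I*(-⅕) + 5/I = -I/5 + 5/I = 5/I - I/5)
(32517 + C(D(8))) + 25508 = (32517 + (5/8 - ⅕*8)) + 25508 = (32517 + (5*(⅛) - 8/5)) + 25508 = (32517 + (5/8 - 8/5)) + 25508 = (32517 - 39/40) + 25508 = 1300641/40 + 25508 = 2320961/40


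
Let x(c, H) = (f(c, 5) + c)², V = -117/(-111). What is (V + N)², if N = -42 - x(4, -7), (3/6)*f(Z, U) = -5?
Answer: 8105409/1369 ≈ 5920.7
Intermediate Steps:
V = 39/37 (V = -117*(-1/111) = 39/37 ≈ 1.0541)
f(Z, U) = -10 (f(Z, U) = 2*(-5) = -10)
x(c, H) = (-10 + c)²
N = -78 (N = -42 - (-10 + 4)² = -42 - 1*(-6)² = -42 - 1*36 = -42 - 36 = -78)
(V + N)² = (39/37 - 78)² = (-2847/37)² = 8105409/1369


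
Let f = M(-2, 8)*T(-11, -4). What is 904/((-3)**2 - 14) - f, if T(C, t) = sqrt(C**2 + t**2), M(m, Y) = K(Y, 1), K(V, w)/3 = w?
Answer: -904/5 - 3*sqrt(137) ≈ -215.91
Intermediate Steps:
K(V, w) = 3*w
M(m, Y) = 3 (M(m, Y) = 3*1 = 3)
f = 3*sqrt(137) (f = 3*sqrt((-11)**2 + (-4)**2) = 3*sqrt(121 + 16) = 3*sqrt(137) ≈ 35.114)
904/((-3)**2 - 14) - f = 904/((-3)**2 - 14) - 3*sqrt(137) = 904/(9 - 14) - 3*sqrt(137) = 904/(-5) - 3*sqrt(137) = -1/5*904 - 3*sqrt(137) = -904/5 - 3*sqrt(137)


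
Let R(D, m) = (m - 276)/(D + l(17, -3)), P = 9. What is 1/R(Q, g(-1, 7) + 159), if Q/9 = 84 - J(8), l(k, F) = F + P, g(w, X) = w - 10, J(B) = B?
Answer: -345/64 ≈ -5.3906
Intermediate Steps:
g(w, X) = -10 + w
l(k, F) = 9 + F (l(k, F) = F + 9 = 9 + F)
Q = 684 (Q = 9*(84 - 1*8) = 9*(84 - 8) = 9*76 = 684)
R(D, m) = (-276 + m)/(6 + D) (R(D, m) = (m - 276)/(D + (9 - 3)) = (-276 + m)/(D + 6) = (-276 + m)/(6 + D))
1/R(Q, g(-1, 7) + 159) = 1/((-276 + ((-10 - 1) + 159))/(6 + 684)) = 1/((-276 + (-11 + 159))/690) = 1/((-276 + 148)/690) = 1/((1/690)*(-128)) = 1/(-64/345) = -345/64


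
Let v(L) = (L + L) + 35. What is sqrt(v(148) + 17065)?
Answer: 2*sqrt(4349) ≈ 131.89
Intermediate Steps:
v(L) = 35 + 2*L (v(L) = 2*L + 35 = 35 + 2*L)
sqrt(v(148) + 17065) = sqrt((35 + 2*148) + 17065) = sqrt((35 + 296) + 17065) = sqrt(331 + 17065) = sqrt(17396) = 2*sqrt(4349)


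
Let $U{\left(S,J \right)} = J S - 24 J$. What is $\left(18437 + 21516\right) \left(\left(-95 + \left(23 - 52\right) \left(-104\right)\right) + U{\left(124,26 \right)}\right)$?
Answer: $220580513$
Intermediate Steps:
$U{\left(S,J \right)} = - 24 J + J S$
$\left(18437 + 21516\right) \left(\left(-95 + \left(23 - 52\right) \left(-104\right)\right) + U{\left(124,26 \right)}\right) = \left(18437 + 21516\right) \left(\left(-95 + \left(23 - 52\right) \left(-104\right)\right) + 26 \left(-24 + 124\right)\right) = 39953 \left(\left(-95 + \left(23 - 52\right) \left(-104\right)\right) + 26 \cdot 100\right) = 39953 \left(\left(-95 - -3016\right) + 2600\right) = 39953 \left(\left(-95 + 3016\right) + 2600\right) = 39953 \left(2921 + 2600\right) = 39953 \cdot 5521 = 220580513$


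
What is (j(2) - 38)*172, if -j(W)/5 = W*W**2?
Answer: -13416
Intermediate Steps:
j(W) = -5*W**3 (j(W) = -5*W*W**2 = -5*W**3)
(j(2) - 38)*172 = (-5*2**3 - 38)*172 = (-5*8 - 38)*172 = (-40 - 38)*172 = -78*172 = -13416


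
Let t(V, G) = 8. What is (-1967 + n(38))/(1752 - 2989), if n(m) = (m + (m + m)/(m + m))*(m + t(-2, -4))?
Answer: 173/1237 ≈ 0.13985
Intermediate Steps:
n(m) = (1 + m)*(8 + m) (n(m) = (m + (m + m)/(m + m))*(m + 8) = (m + (2*m)/((2*m)))*(8 + m) = (m + (2*m)*(1/(2*m)))*(8 + m) = (m + 1)*(8 + m) = (1 + m)*(8 + m))
(-1967 + n(38))/(1752 - 2989) = (-1967 + (8 + 38² + 9*38))/(1752 - 2989) = (-1967 + (8 + 1444 + 342))/(-1237) = (-1967 + 1794)*(-1/1237) = -173*(-1/1237) = 173/1237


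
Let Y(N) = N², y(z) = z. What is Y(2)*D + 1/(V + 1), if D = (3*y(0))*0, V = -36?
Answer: -1/35 ≈ -0.028571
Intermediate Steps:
D = 0 (D = (3*0)*0 = 0*0 = 0)
Y(2)*D + 1/(V + 1) = 2²*0 + 1/(-36 + 1) = 4*0 + 1/(-35) = 0 - 1/35 = -1/35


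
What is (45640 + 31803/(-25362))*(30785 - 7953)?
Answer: 4404634811944/4227 ≈ 1.0420e+9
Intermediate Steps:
(45640 + 31803/(-25362))*(30785 - 7953) = (45640 + 31803*(-1/25362))*22832 = (45640 - 10601/8454)*22832 = (385829959/8454)*22832 = 4404634811944/4227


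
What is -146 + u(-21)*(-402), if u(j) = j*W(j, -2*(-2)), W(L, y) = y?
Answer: 33622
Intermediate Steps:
u(j) = 4*j (u(j) = j*(-2*(-2)) = j*4 = 4*j)
-146 + u(-21)*(-402) = -146 + (4*(-21))*(-402) = -146 - 84*(-402) = -146 + 33768 = 33622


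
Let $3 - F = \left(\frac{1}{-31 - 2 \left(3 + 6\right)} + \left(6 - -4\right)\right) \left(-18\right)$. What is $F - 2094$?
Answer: $- \frac{93657}{49} \approx -1911.4$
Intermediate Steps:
$F = \frac{8949}{49}$ ($F = 3 - \left(\frac{1}{-31 - 2 \left(3 + 6\right)} + \left(6 - -4\right)\right) \left(-18\right) = 3 - \left(\frac{1}{-31 - 18} + \left(6 + 4\right)\right) \left(-18\right) = 3 - \left(\frac{1}{-31 - 18} + 10\right) \left(-18\right) = 3 - \left(\frac{1}{-49} + 10\right) \left(-18\right) = 3 - \left(- \frac{1}{49} + 10\right) \left(-18\right) = 3 - \frac{489}{49} \left(-18\right) = 3 - - \frac{8802}{49} = 3 + \frac{8802}{49} = \frac{8949}{49} \approx 182.63$)
$F - 2094 = \frac{8949}{49} - 2094 = - \frac{93657}{49}$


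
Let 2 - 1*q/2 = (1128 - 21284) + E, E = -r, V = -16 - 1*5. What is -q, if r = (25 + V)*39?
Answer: -40628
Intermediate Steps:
V = -21 (V = -16 - 5 = -21)
r = 156 (r = (25 - 21)*39 = 4*39 = 156)
E = -156 (E = -1*156 = -156)
q = 40628 (q = 4 - 2*((1128 - 21284) - 156) = 4 - 2*(-20156 - 156) = 4 - 2*(-20312) = 4 + 40624 = 40628)
-q = -1*40628 = -40628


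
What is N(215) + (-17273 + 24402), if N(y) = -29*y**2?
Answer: -1333396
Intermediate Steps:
N(215) + (-17273 + 24402) = -29*215**2 + (-17273 + 24402) = -29*46225 + 7129 = -1340525 + 7129 = -1333396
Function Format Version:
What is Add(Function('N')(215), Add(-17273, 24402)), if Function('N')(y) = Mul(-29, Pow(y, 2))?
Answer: -1333396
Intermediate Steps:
Add(Function('N')(215), Add(-17273, 24402)) = Add(Mul(-29, Pow(215, 2)), Add(-17273, 24402)) = Add(Mul(-29, 46225), 7129) = Add(-1340525, 7129) = -1333396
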